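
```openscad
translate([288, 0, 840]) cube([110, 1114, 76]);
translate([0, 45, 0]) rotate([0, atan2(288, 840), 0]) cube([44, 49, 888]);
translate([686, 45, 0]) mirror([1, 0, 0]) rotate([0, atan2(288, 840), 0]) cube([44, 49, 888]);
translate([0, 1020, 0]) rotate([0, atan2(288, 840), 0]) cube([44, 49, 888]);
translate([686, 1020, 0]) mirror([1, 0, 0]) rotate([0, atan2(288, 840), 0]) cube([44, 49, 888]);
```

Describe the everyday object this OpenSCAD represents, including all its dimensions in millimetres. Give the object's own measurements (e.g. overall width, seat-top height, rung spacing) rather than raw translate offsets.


A sawhorse. A 110×1114×76 mm beam (x, y, z) sits on two A-frame leg pairs. Each pair is two raked legs of 44×49 mm section (49 mm along y) splaying symmetrically in x. Each leg rises 840 mm vertically over 288 mm of horizontal reach and is 888 mm long along its own axis. Every leg's outer bottom edge rests on the floor and its outer top edge meets a bottom edge of the beam — the left legs (tilting toward +x) meet the beam's −x bottom edge, the right legs (their mirror images, tilting toward −x) meet its +x bottom edge — so the leg tops tuck under the beam, the beam's underside is 840 mm above the floor, and the feet are 686 mm apart outside-to-outside with the beam centred between them. The two leg pairs are set in 45 mm from either end of the beam.


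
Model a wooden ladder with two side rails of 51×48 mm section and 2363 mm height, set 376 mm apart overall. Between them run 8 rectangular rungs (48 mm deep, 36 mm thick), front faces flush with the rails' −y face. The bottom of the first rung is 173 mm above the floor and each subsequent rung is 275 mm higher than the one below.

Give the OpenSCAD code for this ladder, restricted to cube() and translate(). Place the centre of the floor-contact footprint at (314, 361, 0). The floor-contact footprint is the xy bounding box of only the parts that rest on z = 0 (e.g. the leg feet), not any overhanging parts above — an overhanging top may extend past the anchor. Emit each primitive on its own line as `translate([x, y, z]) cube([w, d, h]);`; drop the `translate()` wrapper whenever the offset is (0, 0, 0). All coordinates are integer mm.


translate([126, 337, 0]) cube([51, 48, 2363]);
translate([451, 337, 0]) cube([51, 48, 2363]);
translate([177, 337, 173]) cube([274, 48, 36]);
translate([177, 337, 448]) cube([274, 48, 36]);
translate([177, 337, 723]) cube([274, 48, 36]);
translate([177, 337, 998]) cube([274, 48, 36]);
translate([177, 337, 1273]) cube([274, 48, 36]);
translate([177, 337, 1548]) cube([274, 48, 36]);
translate([177, 337, 1823]) cube([274, 48, 36]);
translate([177, 337, 2098]) cube([274, 48, 36]);


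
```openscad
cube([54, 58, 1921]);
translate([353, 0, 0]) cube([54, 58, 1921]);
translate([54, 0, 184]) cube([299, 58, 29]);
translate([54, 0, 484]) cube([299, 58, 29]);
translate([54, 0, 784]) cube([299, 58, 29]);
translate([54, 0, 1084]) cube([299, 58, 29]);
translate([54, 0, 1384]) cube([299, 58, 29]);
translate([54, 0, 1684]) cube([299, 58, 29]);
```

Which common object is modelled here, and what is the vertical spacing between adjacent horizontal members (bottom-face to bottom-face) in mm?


A ladder. The rung spacing is 300 mm.

Two tall 54×58 posts with 6 short bars between them — a ladder. Adjacent rungs sit at z = 184 and z = 484, so the spacing is 484 − 184 = 300 mm.


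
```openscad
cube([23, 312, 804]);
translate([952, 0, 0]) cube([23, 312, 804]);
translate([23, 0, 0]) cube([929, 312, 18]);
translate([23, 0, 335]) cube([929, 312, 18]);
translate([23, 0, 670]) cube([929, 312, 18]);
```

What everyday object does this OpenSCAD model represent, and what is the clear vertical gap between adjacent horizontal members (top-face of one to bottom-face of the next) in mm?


A bookshelf. The clear shelf gap is 317 mm.

Two tall side panels with 3 horizontal boards between them — a bookshelf. The first two shelf undersides are at z = 0 and z = 335; with shelf thickness 18, the clear gap is 335 − 0 − 18 = 317 mm.


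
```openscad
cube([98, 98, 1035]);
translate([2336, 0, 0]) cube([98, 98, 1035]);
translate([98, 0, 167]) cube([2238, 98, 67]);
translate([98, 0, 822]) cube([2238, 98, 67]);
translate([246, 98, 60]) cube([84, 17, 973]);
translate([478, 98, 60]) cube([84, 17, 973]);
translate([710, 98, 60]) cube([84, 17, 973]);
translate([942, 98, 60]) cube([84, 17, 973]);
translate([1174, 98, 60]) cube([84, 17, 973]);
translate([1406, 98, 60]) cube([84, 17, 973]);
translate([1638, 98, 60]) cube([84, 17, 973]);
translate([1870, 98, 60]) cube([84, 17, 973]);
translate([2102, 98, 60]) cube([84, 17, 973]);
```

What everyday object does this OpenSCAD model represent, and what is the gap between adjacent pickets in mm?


A fence section. The picket gap is 148 mm.

Two posts, two rails, 9 pickets — a fence section. Span 2238 mm holds 9 pickets of 84 mm with 10 equal gaps: ⌊(2238 − 9·84) / 10⌋ = 148 mm.


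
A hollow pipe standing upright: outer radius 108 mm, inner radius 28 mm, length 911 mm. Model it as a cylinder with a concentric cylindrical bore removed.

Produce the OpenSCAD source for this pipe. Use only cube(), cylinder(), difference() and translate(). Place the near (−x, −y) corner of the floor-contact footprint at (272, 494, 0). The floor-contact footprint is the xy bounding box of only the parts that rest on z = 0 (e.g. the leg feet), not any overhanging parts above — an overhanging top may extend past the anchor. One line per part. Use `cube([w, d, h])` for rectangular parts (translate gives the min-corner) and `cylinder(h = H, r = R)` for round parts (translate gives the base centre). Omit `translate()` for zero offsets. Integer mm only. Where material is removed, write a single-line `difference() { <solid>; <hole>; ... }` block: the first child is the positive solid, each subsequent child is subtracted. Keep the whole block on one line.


difference() { translate([380, 602, 0]) cylinder(h = 911, r = 108); translate([380, 602, 0]) cylinder(h = 911, r = 28); }


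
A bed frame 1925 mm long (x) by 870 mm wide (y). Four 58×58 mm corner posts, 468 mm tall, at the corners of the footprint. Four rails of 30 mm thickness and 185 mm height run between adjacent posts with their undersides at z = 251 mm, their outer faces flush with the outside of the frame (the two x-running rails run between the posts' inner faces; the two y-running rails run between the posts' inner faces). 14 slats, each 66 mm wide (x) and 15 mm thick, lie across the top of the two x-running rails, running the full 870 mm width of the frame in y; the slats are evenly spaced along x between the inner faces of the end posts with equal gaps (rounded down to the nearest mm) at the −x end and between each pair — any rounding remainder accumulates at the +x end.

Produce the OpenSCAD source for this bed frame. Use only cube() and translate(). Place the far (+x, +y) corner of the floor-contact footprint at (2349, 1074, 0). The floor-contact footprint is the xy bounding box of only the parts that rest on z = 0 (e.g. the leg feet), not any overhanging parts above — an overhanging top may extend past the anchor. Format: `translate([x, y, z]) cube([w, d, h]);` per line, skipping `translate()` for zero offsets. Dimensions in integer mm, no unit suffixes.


translate([424, 204, 0]) cube([58, 58, 468]);
translate([424, 1016, 0]) cube([58, 58, 468]);
translate([2291, 204, 0]) cube([58, 58, 468]);
translate([2291, 1016, 0]) cube([58, 58, 468]);
translate([482, 204, 251]) cube([1809, 30, 185]);
translate([482, 1044, 251]) cube([1809, 30, 185]);
translate([424, 262, 251]) cube([30, 754, 185]);
translate([2319, 262, 251]) cube([30, 754, 185]);
translate([541, 204, 436]) cube([66, 870, 15]);
translate([666, 204, 436]) cube([66, 870, 15]);
translate([791, 204, 436]) cube([66, 870, 15]);
translate([916, 204, 436]) cube([66, 870, 15]);
translate([1041, 204, 436]) cube([66, 870, 15]);
translate([1166, 204, 436]) cube([66, 870, 15]);
translate([1291, 204, 436]) cube([66, 870, 15]);
translate([1416, 204, 436]) cube([66, 870, 15]);
translate([1541, 204, 436]) cube([66, 870, 15]);
translate([1666, 204, 436]) cube([66, 870, 15]);
translate([1791, 204, 436]) cube([66, 870, 15]);
translate([1916, 204, 436]) cube([66, 870, 15]);
translate([2041, 204, 436]) cube([66, 870, 15]);
translate([2166, 204, 436]) cube([66, 870, 15]);


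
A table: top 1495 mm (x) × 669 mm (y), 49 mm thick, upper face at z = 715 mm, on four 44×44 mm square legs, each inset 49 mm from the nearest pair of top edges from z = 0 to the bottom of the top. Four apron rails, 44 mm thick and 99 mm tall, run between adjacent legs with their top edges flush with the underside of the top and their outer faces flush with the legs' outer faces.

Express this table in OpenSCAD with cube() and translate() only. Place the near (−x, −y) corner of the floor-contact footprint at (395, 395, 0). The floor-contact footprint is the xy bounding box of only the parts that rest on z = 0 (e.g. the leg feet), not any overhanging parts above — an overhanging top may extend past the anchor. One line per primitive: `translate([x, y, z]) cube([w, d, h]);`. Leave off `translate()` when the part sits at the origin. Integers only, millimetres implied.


translate([346, 346, 666]) cube([1495, 669, 49]);
translate([395, 395, 0]) cube([44, 44, 666]);
translate([1748, 395, 0]) cube([44, 44, 666]);
translate([395, 922, 0]) cube([44, 44, 666]);
translate([1748, 922, 0]) cube([44, 44, 666]);
translate([439, 395, 567]) cube([1309, 44, 99]);
translate([439, 922, 567]) cube([1309, 44, 99]);
translate([395, 439, 567]) cube([44, 483, 99]);
translate([1748, 439, 567]) cube([44, 483, 99]);


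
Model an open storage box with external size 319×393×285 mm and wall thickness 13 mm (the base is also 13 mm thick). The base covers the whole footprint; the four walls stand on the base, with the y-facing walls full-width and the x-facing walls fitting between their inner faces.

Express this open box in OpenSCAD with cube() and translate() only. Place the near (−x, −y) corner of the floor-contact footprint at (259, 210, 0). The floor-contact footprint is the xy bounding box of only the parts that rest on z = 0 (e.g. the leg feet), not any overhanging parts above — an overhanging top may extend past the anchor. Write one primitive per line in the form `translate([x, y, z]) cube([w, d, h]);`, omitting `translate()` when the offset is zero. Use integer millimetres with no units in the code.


translate([259, 210, 0]) cube([319, 393, 13]);
translate([259, 210, 13]) cube([319, 13, 272]);
translate([259, 590, 13]) cube([319, 13, 272]);
translate([259, 223, 13]) cube([13, 367, 272]);
translate([565, 223, 13]) cube([13, 367, 272]);


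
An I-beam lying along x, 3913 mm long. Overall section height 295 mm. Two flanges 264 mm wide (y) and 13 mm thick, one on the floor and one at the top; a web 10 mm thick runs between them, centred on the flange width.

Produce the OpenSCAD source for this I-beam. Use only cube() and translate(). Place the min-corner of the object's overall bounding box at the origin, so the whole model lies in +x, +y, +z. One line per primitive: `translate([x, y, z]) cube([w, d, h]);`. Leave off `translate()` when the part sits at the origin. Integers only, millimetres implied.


cube([3913, 264, 13]);
translate([0, 127, 13]) cube([3913, 10, 269]);
translate([0, 0, 282]) cube([3913, 264, 13]);


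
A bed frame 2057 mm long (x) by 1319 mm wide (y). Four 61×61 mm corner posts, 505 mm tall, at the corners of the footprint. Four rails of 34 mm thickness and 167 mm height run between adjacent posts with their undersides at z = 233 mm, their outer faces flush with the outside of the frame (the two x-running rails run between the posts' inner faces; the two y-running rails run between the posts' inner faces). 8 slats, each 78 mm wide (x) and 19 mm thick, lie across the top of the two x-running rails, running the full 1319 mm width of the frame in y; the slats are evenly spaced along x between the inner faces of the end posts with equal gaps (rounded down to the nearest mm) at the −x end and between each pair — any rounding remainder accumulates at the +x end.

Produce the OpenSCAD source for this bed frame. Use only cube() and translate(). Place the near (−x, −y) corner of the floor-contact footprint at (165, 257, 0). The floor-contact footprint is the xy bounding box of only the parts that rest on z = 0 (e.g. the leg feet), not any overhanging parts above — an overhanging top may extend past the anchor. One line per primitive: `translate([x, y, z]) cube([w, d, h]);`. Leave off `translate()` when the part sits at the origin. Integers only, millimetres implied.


// slat z = rail_z + rail_h = 233 + 167 = 400
// slat gap = ⌊(1935 − 8·78) / 9⌋ = 145
translate([165, 257, 0]) cube([61, 61, 505]);
translate([165, 1515, 0]) cube([61, 61, 505]);
translate([2161, 257, 0]) cube([61, 61, 505]);
translate([2161, 1515, 0]) cube([61, 61, 505]);
translate([226, 257, 233]) cube([1935, 34, 167]);
translate([226, 1542, 233]) cube([1935, 34, 167]);
translate([165, 318, 233]) cube([34, 1197, 167]);
translate([2188, 318, 233]) cube([34, 1197, 167]);
translate([371, 257, 400]) cube([78, 1319, 19]);
translate([594, 257, 400]) cube([78, 1319, 19]);
translate([817, 257, 400]) cube([78, 1319, 19]);
translate([1040, 257, 400]) cube([78, 1319, 19]);
translate([1263, 257, 400]) cube([78, 1319, 19]);
translate([1486, 257, 400]) cube([78, 1319, 19]);
translate([1709, 257, 400]) cube([78, 1319, 19]);
translate([1932, 257, 400]) cube([78, 1319, 19]);


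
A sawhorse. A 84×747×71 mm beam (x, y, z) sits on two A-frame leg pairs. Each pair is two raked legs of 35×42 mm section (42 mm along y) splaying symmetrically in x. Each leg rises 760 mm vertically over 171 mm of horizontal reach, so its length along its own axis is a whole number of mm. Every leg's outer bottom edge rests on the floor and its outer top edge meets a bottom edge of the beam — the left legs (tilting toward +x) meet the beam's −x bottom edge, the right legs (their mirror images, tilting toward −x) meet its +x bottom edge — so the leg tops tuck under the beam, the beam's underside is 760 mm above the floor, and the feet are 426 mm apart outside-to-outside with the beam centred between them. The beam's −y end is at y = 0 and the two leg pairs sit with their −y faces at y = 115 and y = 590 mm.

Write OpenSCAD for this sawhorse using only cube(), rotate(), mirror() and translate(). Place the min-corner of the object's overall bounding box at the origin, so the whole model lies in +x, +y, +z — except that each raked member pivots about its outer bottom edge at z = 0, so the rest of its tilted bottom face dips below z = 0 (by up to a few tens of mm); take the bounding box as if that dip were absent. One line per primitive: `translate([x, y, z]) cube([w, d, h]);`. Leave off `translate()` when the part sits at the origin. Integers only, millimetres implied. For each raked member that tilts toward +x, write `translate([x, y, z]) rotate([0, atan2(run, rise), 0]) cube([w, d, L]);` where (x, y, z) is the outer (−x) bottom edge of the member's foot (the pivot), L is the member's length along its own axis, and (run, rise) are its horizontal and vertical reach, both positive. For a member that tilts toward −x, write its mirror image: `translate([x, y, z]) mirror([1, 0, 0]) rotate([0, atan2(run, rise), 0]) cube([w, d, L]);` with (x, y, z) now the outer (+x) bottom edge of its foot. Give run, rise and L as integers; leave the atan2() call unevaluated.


translate([171, 0, 760]) cube([84, 747, 71]);
translate([0, 115, 0]) rotate([0, atan2(171, 760), 0]) cube([35, 42, 779]);
translate([426, 115, 0]) mirror([1, 0, 0]) rotate([0, atan2(171, 760), 0]) cube([35, 42, 779]);
translate([0, 590, 0]) rotate([0, atan2(171, 760), 0]) cube([35, 42, 779]);
translate([426, 590, 0]) mirror([1, 0, 0]) rotate([0, atan2(171, 760), 0]) cube([35, 42, 779]);


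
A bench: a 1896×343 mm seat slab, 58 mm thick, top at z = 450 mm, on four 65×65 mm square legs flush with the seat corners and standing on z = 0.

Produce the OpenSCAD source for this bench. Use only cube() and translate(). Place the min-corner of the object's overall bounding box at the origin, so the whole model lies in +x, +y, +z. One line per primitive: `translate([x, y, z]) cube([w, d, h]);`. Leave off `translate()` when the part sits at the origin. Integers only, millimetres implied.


translate([0, 0, 392]) cube([1896, 343, 58]);
cube([65, 65, 392]);
translate([0, 278, 0]) cube([65, 65, 392]);
translate([1831, 0, 0]) cube([65, 65, 392]);
translate([1831, 278, 0]) cube([65, 65, 392]);


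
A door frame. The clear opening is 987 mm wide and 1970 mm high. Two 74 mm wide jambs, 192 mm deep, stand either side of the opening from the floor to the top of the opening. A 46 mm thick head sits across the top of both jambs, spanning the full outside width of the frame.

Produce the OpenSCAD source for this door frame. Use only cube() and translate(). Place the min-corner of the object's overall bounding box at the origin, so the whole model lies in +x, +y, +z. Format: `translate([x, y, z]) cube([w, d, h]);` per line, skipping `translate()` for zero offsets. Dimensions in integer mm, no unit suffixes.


cube([74, 192, 1970]);
translate([1061, 0, 0]) cube([74, 192, 1970]);
translate([0, 0, 1970]) cube([1135, 192, 46]);


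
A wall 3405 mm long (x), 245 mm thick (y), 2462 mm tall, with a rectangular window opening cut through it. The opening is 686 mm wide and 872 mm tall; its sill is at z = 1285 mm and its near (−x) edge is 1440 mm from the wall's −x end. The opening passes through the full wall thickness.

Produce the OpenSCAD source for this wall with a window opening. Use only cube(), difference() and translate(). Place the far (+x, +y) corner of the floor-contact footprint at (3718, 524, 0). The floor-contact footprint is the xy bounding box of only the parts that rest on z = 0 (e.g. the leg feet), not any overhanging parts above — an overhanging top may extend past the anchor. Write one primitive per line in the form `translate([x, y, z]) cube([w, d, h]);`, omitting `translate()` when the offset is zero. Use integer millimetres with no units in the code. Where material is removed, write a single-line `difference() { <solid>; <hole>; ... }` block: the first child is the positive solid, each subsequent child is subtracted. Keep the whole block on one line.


difference() { translate([313, 279, 0]) cube([3405, 245, 2462]); translate([1753, 279, 1285]) cube([686, 245, 872]); }


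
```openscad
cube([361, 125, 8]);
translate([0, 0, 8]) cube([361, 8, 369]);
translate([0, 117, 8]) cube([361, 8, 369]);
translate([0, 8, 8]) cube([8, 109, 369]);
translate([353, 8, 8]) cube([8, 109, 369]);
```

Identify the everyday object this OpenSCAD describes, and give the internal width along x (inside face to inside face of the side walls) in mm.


An open box. The internal width is 345 mm.

A 361×125 base slab with four walls standing on it — an open box. The base is 361 mm wide and the walls are 8 mm thick, so the internal width is 361 − 2 × 8 = 345 mm.


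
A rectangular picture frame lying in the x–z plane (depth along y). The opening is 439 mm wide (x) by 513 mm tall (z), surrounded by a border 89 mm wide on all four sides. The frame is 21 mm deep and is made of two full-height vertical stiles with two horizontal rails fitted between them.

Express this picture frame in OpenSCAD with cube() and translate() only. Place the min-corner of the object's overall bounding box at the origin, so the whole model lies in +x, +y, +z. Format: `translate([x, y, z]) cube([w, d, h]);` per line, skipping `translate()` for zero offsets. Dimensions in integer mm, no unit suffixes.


cube([89, 21, 691]);
translate([528, 0, 0]) cube([89, 21, 691]);
translate([89, 0, 0]) cube([439, 21, 89]);
translate([89, 0, 602]) cube([439, 21, 89]);


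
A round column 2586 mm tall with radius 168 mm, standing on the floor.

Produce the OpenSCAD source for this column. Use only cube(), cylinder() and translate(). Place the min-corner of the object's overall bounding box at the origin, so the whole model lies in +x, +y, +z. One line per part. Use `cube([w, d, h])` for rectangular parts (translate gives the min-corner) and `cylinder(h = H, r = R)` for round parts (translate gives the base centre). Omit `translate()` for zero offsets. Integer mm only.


translate([168, 168, 0]) cylinder(h = 2586, r = 168);


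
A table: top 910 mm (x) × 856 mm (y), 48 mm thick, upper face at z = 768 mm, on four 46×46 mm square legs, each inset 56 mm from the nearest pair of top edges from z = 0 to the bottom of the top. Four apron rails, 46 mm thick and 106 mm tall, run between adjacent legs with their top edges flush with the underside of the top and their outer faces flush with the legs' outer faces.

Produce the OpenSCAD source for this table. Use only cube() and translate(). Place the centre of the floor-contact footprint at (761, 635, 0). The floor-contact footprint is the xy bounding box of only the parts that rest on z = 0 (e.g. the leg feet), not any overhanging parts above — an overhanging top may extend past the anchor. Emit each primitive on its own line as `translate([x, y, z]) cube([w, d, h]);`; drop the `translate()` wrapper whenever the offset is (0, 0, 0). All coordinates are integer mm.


translate([306, 207, 720]) cube([910, 856, 48]);
translate([362, 263, 0]) cube([46, 46, 720]);
translate([1114, 263, 0]) cube([46, 46, 720]);
translate([362, 961, 0]) cube([46, 46, 720]);
translate([1114, 961, 0]) cube([46, 46, 720]);
translate([408, 263, 614]) cube([706, 46, 106]);
translate([408, 961, 614]) cube([706, 46, 106]);
translate([362, 309, 614]) cube([46, 652, 106]);
translate([1114, 309, 614]) cube([46, 652, 106]);


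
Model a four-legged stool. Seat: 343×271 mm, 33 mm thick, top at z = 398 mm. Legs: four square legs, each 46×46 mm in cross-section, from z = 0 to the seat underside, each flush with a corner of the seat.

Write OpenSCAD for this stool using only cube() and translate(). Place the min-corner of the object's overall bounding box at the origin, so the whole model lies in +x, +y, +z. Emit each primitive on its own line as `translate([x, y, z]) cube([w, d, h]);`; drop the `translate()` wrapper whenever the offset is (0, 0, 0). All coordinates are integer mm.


translate([0, 0, 365]) cube([343, 271, 33]);
cube([46, 46, 365]);
translate([297, 0, 0]) cube([46, 46, 365]);
translate([0, 225, 0]) cube([46, 46, 365]);
translate([297, 225, 0]) cube([46, 46, 365]);


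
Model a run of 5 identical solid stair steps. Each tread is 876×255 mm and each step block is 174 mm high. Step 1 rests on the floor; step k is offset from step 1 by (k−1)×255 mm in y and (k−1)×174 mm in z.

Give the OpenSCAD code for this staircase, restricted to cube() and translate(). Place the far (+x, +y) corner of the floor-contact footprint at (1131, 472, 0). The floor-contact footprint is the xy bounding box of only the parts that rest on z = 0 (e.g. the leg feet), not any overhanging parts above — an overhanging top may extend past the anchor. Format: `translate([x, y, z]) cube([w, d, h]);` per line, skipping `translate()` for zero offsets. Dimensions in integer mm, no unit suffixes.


translate([255, 217, 0]) cube([876, 255, 174]);
translate([255, 472, 174]) cube([876, 255, 174]);
translate([255, 727, 348]) cube([876, 255, 174]);
translate([255, 982, 522]) cube([876, 255, 174]);
translate([255, 1237, 696]) cube([876, 255, 174]);


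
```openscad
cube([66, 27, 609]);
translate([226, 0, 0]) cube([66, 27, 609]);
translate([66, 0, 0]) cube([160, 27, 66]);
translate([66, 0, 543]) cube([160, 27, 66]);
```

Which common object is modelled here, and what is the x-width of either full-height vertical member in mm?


A picture frame. The border width is 66 mm.

Four thin pieces enclosing a rectangular opening — a picture frame. The two full-height stiles are 609 mm tall; the top rail sits at z = 543 and is 66 mm tall, so the border above the opening is 609 − 543 = 66 mm, matching the stile x-width.


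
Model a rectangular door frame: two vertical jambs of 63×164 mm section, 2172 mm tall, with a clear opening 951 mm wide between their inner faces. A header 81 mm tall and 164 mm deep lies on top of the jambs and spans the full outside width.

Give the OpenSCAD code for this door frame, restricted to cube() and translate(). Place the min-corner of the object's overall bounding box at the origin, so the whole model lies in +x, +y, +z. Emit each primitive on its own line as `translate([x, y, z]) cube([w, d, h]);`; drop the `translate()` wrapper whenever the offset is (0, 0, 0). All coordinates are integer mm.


cube([63, 164, 2172]);
translate([1014, 0, 0]) cube([63, 164, 2172]);
translate([0, 0, 2172]) cube([1077, 164, 81]);


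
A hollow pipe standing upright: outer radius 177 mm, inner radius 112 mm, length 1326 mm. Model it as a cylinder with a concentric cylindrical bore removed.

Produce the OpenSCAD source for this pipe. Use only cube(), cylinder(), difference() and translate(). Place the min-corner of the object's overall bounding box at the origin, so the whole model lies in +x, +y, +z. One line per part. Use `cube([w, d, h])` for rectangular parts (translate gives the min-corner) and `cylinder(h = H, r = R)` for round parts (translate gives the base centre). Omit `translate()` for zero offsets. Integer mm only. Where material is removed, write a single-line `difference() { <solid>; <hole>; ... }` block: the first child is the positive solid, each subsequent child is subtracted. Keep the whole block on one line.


difference() { translate([177, 177, 0]) cylinder(h = 1326, r = 177); translate([177, 177, 0]) cylinder(h = 1326, r = 112); }


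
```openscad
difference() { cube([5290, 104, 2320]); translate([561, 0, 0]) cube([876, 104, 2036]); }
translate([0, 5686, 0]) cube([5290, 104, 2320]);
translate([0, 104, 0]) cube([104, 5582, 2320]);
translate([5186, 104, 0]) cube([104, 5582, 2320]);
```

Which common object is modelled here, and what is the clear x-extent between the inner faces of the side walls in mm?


A single room. The interior width is 5082 mm.

Four walls enclosing a rectangle with a door in the front wall — a room. Outside width 5290 minus two 104 mm walls gives 5082 mm.


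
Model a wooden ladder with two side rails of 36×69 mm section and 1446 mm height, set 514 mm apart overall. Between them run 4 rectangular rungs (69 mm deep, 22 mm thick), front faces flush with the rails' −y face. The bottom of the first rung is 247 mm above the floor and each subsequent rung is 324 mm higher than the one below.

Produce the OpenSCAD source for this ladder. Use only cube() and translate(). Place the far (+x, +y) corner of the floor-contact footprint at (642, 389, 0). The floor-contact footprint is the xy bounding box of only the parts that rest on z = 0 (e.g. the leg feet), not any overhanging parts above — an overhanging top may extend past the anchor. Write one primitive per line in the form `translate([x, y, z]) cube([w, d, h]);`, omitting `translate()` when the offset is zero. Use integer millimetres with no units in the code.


translate([128, 320, 0]) cube([36, 69, 1446]);
translate([606, 320, 0]) cube([36, 69, 1446]);
translate([164, 320, 247]) cube([442, 69, 22]);
translate([164, 320, 571]) cube([442, 69, 22]);
translate([164, 320, 895]) cube([442, 69, 22]);
translate([164, 320, 1219]) cube([442, 69, 22]);


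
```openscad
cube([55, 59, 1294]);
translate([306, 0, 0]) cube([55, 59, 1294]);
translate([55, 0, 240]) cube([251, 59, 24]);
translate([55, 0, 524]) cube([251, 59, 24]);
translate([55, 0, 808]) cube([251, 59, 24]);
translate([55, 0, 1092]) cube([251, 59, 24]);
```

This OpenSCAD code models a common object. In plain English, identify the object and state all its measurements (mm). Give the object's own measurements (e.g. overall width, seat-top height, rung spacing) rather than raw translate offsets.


A straight ladder. Two 55×59 mm vertical rails, 1294 mm tall, stand 361 mm apart (outside-to-outside) with their front faces coplanar on the −y side. 4 rungs, each 59 mm deep and 24 mm tall, span between the inner faces of the rails, front faces flush with the rails. The lowest rung's underside is at z = 240 mm and rungs are spaced 284 mm apart (underside to underside).


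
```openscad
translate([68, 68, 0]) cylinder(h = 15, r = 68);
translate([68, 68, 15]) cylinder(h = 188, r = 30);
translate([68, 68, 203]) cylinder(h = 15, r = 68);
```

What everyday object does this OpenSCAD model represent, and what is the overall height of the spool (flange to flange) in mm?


A spool. The overall height is 218 mm.

Three coaxial cylinders, large–small–large — a spool. Two 15 mm flanges and a 188 mm core give 15 + 188 + 15 = 218 mm.


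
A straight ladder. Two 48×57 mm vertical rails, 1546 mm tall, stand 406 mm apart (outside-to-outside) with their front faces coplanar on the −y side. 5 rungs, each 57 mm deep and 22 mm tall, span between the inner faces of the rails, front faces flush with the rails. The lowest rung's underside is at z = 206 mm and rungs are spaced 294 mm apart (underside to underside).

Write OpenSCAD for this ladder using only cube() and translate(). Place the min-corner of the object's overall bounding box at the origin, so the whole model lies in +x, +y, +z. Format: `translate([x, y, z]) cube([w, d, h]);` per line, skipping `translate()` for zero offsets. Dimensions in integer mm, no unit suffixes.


// rung span = 406 - 2*48 = 310
// rung[k] z = 206 + k*294
cube([48, 57, 1546]);
translate([358, 0, 0]) cube([48, 57, 1546]);
translate([48, 0, 206]) cube([310, 57, 22]);
translate([48, 0, 500]) cube([310, 57, 22]);
translate([48, 0, 794]) cube([310, 57, 22]);
translate([48, 0, 1088]) cube([310, 57, 22]);
translate([48, 0, 1382]) cube([310, 57, 22]);


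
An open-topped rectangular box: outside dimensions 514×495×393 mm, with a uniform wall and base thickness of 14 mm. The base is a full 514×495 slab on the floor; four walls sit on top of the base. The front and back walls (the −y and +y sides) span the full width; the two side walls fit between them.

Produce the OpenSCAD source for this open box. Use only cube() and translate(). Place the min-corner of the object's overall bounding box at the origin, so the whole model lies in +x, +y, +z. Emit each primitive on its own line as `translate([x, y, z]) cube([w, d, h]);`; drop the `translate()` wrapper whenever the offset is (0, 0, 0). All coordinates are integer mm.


cube([514, 495, 14]);
translate([0, 0, 14]) cube([514, 14, 379]);
translate([0, 481, 14]) cube([514, 14, 379]);
translate([0, 14, 14]) cube([14, 467, 379]);
translate([500, 14, 14]) cube([14, 467, 379]);


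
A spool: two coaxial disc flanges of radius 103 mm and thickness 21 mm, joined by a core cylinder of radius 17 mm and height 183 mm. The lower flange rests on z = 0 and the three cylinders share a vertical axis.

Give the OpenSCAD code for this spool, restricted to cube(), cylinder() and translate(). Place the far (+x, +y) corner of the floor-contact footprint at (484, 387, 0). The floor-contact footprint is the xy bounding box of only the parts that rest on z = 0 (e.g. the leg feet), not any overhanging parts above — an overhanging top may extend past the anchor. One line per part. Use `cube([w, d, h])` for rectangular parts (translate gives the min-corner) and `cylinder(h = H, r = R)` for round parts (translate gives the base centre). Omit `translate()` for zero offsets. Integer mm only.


translate([381, 284, 0]) cylinder(h = 21, r = 103);
translate([381, 284, 21]) cylinder(h = 183, r = 17);
translate([381, 284, 204]) cylinder(h = 21, r = 103);


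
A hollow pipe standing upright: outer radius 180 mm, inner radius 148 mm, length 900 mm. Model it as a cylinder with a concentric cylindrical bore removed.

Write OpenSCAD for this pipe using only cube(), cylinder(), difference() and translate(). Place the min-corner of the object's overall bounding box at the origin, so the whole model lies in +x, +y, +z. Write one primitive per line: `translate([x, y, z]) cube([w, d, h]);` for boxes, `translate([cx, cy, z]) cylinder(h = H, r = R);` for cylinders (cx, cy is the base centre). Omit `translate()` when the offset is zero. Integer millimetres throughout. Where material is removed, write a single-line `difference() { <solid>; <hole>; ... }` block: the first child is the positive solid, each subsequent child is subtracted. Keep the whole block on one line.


difference() { translate([180, 180, 0]) cylinder(h = 900, r = 180); translate([180, 180, 0]) cylinder(h = 900, r = 148); }


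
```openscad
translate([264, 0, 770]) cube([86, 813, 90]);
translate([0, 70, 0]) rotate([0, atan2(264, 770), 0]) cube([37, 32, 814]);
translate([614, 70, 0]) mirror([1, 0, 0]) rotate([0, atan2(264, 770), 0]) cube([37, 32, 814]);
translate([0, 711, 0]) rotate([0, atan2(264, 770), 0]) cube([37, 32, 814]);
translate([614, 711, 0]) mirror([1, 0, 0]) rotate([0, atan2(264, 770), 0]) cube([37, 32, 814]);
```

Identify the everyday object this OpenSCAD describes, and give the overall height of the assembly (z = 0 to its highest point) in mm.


A sawhorse. The overall height is 860 mm.

A beam across two mirrored pairs of raked legs — a sawhorse. The beam's underside is at z = 770 (matching the legs' vertical rise in atan2(264, 770)) and the beam is 90 mm tall, so its top is at 770 + 90 = 860 mm. The raked legs top out at the beam's underside, so that is the highest point.


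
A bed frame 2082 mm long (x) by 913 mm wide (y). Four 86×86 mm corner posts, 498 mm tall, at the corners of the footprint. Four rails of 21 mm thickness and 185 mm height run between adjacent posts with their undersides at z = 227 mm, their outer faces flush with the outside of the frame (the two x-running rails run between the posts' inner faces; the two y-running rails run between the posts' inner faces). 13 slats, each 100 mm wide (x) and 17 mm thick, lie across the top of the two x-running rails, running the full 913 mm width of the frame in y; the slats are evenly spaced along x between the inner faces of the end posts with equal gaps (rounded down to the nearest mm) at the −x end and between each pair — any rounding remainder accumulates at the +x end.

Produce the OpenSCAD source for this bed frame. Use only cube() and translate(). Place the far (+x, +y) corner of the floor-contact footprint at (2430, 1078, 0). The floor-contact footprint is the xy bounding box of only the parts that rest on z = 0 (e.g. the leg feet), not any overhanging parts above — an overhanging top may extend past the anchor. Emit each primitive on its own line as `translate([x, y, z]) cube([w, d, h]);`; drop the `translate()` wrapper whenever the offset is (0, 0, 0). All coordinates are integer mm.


translate([348, 165, 0]) cube([86, 86, 498]);
translate([348, 992, 0]) cube([86, 86, 498]);
translate([2344, 165, 0]) cube([86, 86, 498]);
translate([2344, 992, 0]) cube([86, 86, 498]);
translate([434, 165, 227]) cube([1910, 21, 185]);
translate([434, 1057, 227]) cube([1910, 21, 185]);
translate([348, 251, 227]) cube([21, 741, 185]);
translate([2409, 251, 227]) cube([21, 741, 185]);
translate([477, 165, 412]) cube([100, 913, 17]);
translate([620, 165, 412]) cube([100, 913, 17]);
translate([763, 165, 412]) cube([100, 913, 17]);
translate([906, 165, 412]) cube([100, 913, 17]);
translate([1049, 165, 412]) cube([100, 913, 17]);
translate([1192, 165, 412]) cube([100, 913, 17]);
translate([1335, 165, 412]) cube([100, 913, 17]);
translate([1478, 165, 412]) cube([100, 913, 17]);
translate([1621, 165, 412]) cube([100, 913, 17]);
translate([1764, 165, 412]) cube([100, 913, 17]);
translate([1907, 165, 412]) cube([100, 913, 17]);
translate([2050, 165, 412]) cube([100, 913, 17]);
translate([2193, 165, 412]) cube([100, 913, 17]);


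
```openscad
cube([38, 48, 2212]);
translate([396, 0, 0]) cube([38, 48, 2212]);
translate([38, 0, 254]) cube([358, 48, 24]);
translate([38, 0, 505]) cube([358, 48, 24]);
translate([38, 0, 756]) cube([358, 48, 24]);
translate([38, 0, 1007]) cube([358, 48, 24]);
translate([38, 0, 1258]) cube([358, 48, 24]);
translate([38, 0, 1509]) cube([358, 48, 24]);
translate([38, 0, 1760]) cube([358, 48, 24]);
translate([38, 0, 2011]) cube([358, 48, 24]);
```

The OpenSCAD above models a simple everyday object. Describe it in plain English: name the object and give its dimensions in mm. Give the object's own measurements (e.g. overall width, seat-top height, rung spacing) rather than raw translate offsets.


A straight ladder. Two 38×48 mm vertical rails, 2212 mm tall, stand 434 mm apart (outside-to-outside) with their front faces coplanar on the −y side. 8 rungs, each 48 mm deep and 24 mm tall, span between the inner faces of the rails, front faces flush with the rails. The lowest rung's underside is at z = 254 mm and rungs are spaced 251 mm apart (underside to underside).


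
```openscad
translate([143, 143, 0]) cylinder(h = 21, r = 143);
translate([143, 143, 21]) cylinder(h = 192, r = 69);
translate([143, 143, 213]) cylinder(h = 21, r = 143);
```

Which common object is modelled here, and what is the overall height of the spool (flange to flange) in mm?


A spool. The overall height is 234 mm.

Three coaxial cylinders, large–small–large — a spool. Two 21 mm flanges and a 192 mm core give 21 + 192 + 21 = 234 mm.


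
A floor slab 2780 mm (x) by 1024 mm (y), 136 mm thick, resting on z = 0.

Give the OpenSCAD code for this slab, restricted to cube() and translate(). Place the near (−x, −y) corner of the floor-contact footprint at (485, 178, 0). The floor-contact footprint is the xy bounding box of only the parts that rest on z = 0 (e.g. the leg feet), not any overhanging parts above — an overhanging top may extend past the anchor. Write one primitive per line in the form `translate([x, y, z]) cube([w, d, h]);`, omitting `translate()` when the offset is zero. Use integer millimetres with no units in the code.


translate([485, 178, 0]) cube([2780, 1024, 136]);


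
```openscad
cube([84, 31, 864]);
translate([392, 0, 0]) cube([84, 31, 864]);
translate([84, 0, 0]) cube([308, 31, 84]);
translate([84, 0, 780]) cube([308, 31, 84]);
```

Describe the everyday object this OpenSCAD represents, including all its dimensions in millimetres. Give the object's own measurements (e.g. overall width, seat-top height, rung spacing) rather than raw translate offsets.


A rectangular picture frame lying in the x–z plane (depth along y). The opening is 308 mm wide (x) by 696 mm tall (z), surrounded by a border 84 mm wide on all four sides. The frame is 31 mm deep and is made of two full-height vertical stiles with two horizontal rails fitted between them.


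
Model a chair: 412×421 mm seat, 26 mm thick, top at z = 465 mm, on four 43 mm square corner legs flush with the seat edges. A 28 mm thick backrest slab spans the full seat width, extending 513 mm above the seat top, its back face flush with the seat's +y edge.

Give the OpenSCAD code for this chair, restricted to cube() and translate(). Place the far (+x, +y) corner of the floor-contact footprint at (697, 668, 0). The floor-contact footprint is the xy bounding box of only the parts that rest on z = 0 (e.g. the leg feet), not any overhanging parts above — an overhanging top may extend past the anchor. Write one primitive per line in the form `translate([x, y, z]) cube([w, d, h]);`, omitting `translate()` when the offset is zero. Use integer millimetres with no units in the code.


// leg_h = 465 - 26 = 439
translate([285, 247, 439]) cube([412, 421, 26]);
translate([285, 247, 0]) cube([43, 43, 439]);
translate([654, 247, 0]) cube([43, 43, 439]);
translate([285, 625, 0]) cube([43, 43, 439]);
translate([654, 625, 0]) cube([43, 43, 439]);
translate([285, 640, 465]) cube([412, 28, 513]);


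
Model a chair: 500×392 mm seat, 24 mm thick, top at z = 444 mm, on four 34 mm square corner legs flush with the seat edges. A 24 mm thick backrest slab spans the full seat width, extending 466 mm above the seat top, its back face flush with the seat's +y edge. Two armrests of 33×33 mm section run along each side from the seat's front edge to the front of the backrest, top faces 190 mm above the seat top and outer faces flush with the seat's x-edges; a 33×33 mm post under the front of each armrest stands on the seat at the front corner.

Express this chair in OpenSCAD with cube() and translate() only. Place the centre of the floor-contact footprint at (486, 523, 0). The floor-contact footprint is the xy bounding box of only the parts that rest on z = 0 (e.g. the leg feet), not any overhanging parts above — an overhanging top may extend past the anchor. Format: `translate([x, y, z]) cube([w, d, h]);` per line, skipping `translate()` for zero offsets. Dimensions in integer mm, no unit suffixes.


translate([236, 327, 420]) cube([500, 392, 24]);
translate([236, 327, 0]) cube([34, 34, 420]);
translate([702, 327, 0]) cube([34, 34, 420]);
translate([236, 685, 0]) cube([34, 34, 420]);
translate([702, 685, 0]) cube([34, 34, 420]);
translate([236, 695, 444]) cube([500, 24, 466]);
translate([236, 327, 601]) cube([33, 368, 33]);
translate([703, 327, 601]) cube([33, 368, 33]);
translate([236, 327, 444]) cube([33, 33, 157]);
translate([703, 327, 444]) cube([33, 33, 157]);
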